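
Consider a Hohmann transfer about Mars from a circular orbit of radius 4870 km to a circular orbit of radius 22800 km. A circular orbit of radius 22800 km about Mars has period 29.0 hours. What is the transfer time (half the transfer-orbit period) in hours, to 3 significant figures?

From Kepler's third law T² = 4π²r³/μ at r = 22800 km, T = 29.0 hours = 29.0 × 3600 s = 1.044×10^5 s: μ = 4π²r³/T² = 42930.2 km³/s².
The Hohmann ellipse has a_t = (r₁ + r₂)/2 = 13835 km.
By Kepler's third law the transfer-orbit period is T = 2π√(a_t³/μ), so t = T/2 = 24670 s.
Converting: 24670 s ÷ 3600 s/hour = 6.85 hours.

t = 6.85 hours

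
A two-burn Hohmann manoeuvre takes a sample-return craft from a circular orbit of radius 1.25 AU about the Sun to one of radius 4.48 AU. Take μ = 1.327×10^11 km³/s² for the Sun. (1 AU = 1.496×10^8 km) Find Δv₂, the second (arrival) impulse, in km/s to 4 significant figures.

Δv₂ = 4.777 km/s

In km: r₁ = 1.25 × 1.496×10^8 = 1.870×10^8 km; r₂ = 4.48 × 1.496×10^8 = 6.70208×10^8 km.
The Hohmann ellipse has a_t = (r₁ + r₂)/2 = 4.28604×10^8 km.
Circular speed at r = 6.70208×10^8 km: v_c = √(μ/r) = 14.071 km/s.
Vis-viva on the transfer ellipse at r = 6.70208×10^8 km gives v_t = √[μ(2/r − 1/a_t)] = 9.2944 km/s.
Δv₂ = |v_t − v_c| = |9.2944 − 14.071| = 4.777 km/s.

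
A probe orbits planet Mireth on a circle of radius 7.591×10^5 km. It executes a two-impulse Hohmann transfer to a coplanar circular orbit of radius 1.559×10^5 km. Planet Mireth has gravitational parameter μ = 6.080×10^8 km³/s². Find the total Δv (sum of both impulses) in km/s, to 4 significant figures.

Δv = 29.77 km/s

The Hohmann ellipse has a_t = (r₁ + r₂)/2 = 4.575×10^5 km.
Circular speed at r₁: v₁ = √(μ/r₁) = √(6.080×10^8/7.591×10^5) = 28.30 km/s.
Transfer-orbit speed at r₁ (vis-viva equation): v_a = √[μ(2/r₁ − 1/a_t)] = 16.52 km/s.
First burn Δv₁ = |v_a − v₁| = 11.78 km/s.
Circular speed at r₂: v₂ = √(μ/r₂) = 62.45 km/s.
Transfer-orbit speed at r₂: v_p = √[μ(2/r₂ − 1/a_t)] = 80.44 km/s.
Second burn Δv₂ = |v₂ − v_p| = 17.99 km/s.
Δv = Δv₁ + Δv₂ = 11.78 + 17.99 = 29.77 km/s.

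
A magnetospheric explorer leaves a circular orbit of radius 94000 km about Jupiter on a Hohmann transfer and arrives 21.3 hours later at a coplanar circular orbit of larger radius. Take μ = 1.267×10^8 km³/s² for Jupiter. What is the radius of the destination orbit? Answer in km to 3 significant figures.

Transfer time t = 21.3 hours = 76680 s, and t = π√(a_t³/μ).
So a_t = (μ t²/π²)^(1/3) = (1.267×10^8 × (76680)² / π²)^(1/3) = 4.2262×10^5 km.
Since a_t = (r₁ + r₂)/2, r₂ = 2a_t − r₁ = 2×4.2262×10^5 − 94000 = 7.5124×10^5 km.

r₂ = 7.51×10^5 km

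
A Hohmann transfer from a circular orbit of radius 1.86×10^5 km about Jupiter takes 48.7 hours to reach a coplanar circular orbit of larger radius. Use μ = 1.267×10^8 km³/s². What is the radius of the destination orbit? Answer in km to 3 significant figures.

r₂ = 1.28×10^6 km

Transfer time t = 48.7 hours = 1.7532×10^5 s, and t = π√(a_t³/μ).
So a_t = (μ t²/π²)^(1/3) = (1.267×10^8 × (1.7532×10^5)² / π²)^(1/3) = 7.3347×10^5 km.
Since a_t = (r₁ + r₂)/2, r₂ = 2a_t − r₁ = 2×7.3347×10^5 − 1.860×10^5 = 1.28094×10^6 km.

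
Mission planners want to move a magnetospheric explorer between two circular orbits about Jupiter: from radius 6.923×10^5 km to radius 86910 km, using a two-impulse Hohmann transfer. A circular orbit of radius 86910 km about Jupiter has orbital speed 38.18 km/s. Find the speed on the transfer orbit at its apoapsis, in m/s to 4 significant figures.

v = 6389 m/s

From the circular-orbit relation v² = μ/r at r = 86910 km: μ = v²r = (38.18)² × 86910 = 1.26690×10^8 km³/s².
Transfer-ellipse semi-major axis a_t = (r₁ + r₂)/2 = (6.923×10^5 + 86910)/2 = 3.89605×10^5 km.
At apoapsis, r = 6.923×10^5 km.
Vis-viva: v = √[μ(2/r − 1/a_t)] = √[1.26690×10^8 × (2/6.923×10^5 − 1/3.89605×10^5)] = 6.389 km/s.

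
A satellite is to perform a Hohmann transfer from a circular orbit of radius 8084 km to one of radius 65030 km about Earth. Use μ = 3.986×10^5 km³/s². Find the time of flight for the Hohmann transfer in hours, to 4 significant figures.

Transfer-ellipse semi-major axis a_t = (r₁ + r₂)/2 = (8084 + 65030)/2 = 36557 km.
Half the transfer-orbit period gives t = π√(a_t³/μ) = 34780 s.
Converting: 34780 s ÷ 3600 s/hour = 9.661 hours.

t = 9.661 hours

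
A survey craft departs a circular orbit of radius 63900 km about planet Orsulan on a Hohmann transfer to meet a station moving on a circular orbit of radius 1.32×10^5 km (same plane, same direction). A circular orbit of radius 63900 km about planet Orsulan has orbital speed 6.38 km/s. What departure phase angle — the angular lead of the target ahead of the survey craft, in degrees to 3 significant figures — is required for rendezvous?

From the circular-orbit relation v² = μ/r at r = 63900 km: μ = v²r = (6.38)² × 63900 = 2.60101×10^6 km³/s².
Transfer-ellipse semi-major axis a_t = (r₁ + r₂)/2 = (63900 + 1.320×10^5)/2 = 97950 km.
Transfer time t = π√(a_t³/μ) = 59715.3 s.
Target angular speed ω₂ = √(μ/r₂³) = 3.36287×10^-5 rad/s.
Angle swept by the target during transfer: ω₂·t = 2.0081 rad = 115.1°.
The survey craft traverses 180° on the transfer ellipse, so the target must lead by 180° − 115.1° = 64.9°.

φ = 64.9°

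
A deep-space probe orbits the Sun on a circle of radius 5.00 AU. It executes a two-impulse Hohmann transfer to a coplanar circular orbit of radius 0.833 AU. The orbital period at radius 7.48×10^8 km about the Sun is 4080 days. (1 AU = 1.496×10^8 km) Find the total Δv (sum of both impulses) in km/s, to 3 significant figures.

Δv = 16.3 km/s

From Kepler's third law T² = 4π²r³/μ at r = 7.48×10^8 km, T = 4080 days = 4080 × 86400 s = 3.52512×10^8 s: μ = 4π²r³/T² = 1.32959×10^11 km³/s².
In km: r₁ = 5.00 × 1.496×10^8 = 7.480×10^8 km; r₂ = 0.833 × 1.496×10^8 = 1.246168×10^8 km.
The Hohmann ellipse has a_t = (r₁ + r₂)/2 = 4.363084×10^8 km.
Circular speed at r₁: v₁ = √(μ/r₁) = √(1.32959×10^11/7.480×10^8) = 13.332 km/s.
Transfer-orbit speed at r₁ (vis-viva equation): v_a = √[μ(2/r₁ − 1/a_t)] = 7.1252 km/s.
First burn Δv₁ = |v_a − v₁| = 6.207 km/s.
At r₂, v₂ = √(μ/r₂) = 32.6641 km/s.
Transfer-orbit speed at r₂: v_p = √[μ(2/r₂ − 1/a_t)] = 42.7685 km/s.
Second burn Δv₂ = |v₂ − v_p| = 10.10 km/s.
Total Δv = Δv₁ + Δv₂ = 16.31 km/s.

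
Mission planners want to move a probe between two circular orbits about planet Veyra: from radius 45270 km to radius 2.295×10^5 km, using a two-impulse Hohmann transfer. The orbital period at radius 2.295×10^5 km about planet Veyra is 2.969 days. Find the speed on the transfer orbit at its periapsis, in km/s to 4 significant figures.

From Kepler's third law T² = 4π²r³/μ at r = 2.295×10^5 km, T = 2.969 days = 2.969 × 86400 s = 2.565216×10^5 s: μ = 4π²r³/T² = 7.25204×10^6 km³/s².
Semi-major axis of the transfer orbit: a_t = (45270 + 2.295×10^5)/2 = 1.37385×10^5 km.
At periapsis, r = 45270 km.
From the vis-viva equation, v = √[μ(2/r − 1/a_t)] = 16.36 km/s.

v = 16.36 km/s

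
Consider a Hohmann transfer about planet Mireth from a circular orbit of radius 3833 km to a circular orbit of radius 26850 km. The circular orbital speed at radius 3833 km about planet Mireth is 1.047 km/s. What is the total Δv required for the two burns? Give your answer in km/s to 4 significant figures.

Δv = 0.5360 km/s

From the circular-orbit relation v² = μ/r at r = 3833 km: μ = v²r = (1.047)² × 3833 = 4201.77 km³/s².
Semi-major axis of the transfer orbit: a_t = (3833 + 26850)/2 = 15341.5 km.
Circular speed at r₁: v₁ = √(μ/r₁) = √(4201.77/3833) = 1.0470 km/s.
On the transfer ellipse at r₁, vis-viva gives v_p = √[μ(2/r₁ − 1/a_t)] = 1.3851 km/s.
First burn Δv₁ = |v_p − v₁| = 0.3381 km/s.
Circular speed at r₂: v₂ = √(μ/r₂) = 0.3956 km/s.
Transfer-orbit speed at r₂: v_a = √[μ(2/r₂ − 1/a_t)] = 0.1977 km/s.
Second burn Δv₂ = |v₂ − v_a| = 0.1979 km/s.
Total Δv = Δv₁ + Δv₂ = 0.5360 km/s.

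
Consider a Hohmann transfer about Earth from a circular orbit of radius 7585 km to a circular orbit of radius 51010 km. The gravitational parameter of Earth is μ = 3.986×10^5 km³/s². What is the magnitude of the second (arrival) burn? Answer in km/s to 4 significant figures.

Transfer-ellipse semi-major axis a_t = (r₁ + r₂)/2 = (7585 + 51010)/2 = 29297.5 km.
Circular speed at r = 51010 km: v_c = √(μ/r) = 2.795 km/s.
Transfer-orbit speed at the same r (vis-viva, a = a_t): v_t = √[μ(2/r − 1/a_t)] = 1.422 km/s.
Δv₂ = |v_t − v_c| = |1.422 − 2.795| = 1.373 km/s.

Δv₂ = 1.373 km/s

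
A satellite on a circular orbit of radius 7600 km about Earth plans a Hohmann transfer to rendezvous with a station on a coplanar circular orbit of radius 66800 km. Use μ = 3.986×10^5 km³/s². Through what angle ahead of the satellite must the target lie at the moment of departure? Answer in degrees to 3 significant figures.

The Hohmann ellipse has a_t = (r₁ + r₂)/2 = 37200 km.
Transfer time t = π√(a_t³/μ) = 35702.3 s.
Target angular speed ω₂ = √(μ/r₂³) = 3.65682×10^-5 rad/s.
Angle swept by the target during transfer: ω₂·t = 1.30557 rad = 74.80°.
The satellite traverses 180° on the transfer ellipse, so the target must lead by 180° − 74.80° = 105°.

φ = 105°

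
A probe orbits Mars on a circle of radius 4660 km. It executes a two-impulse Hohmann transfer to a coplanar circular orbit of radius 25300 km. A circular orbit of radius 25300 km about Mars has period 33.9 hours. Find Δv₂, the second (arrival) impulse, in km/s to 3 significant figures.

Δv₂ = 0.576 km/s

From Kepler's third law T² = 4π²r³/μ at r = 25300 km, T = 33.9 hours = 33.9 × 3600 s = 1.2204×10^5 s: μ = 4π²r³/T² = 42925.7 km³/s².
Semi-major axis of the transfer orbit: a_t = (4660 + 25300)/2 = 14980 km.
On the circular orbit at r = 25300 km, v_c = √(μ/r) = 1.3026 km/s.
Transfer-orbit speed at the same r (vis-viva, a = a_t): v_t = √[μ(2/r − 1/a_t)] = 0.72650 km/s.
Δv₂ = |v_t − v_c| = |0.72650 − 1.3026| = 0.5761 km/s.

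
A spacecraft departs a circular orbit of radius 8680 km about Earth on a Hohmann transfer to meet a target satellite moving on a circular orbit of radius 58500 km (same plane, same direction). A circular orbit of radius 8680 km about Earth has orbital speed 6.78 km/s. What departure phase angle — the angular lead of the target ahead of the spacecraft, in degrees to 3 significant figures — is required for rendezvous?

φ = 102°

From the circular-orbit relation v² = μ/r at r = 8680 km: μ = v²r = (6.78)² × 8680 = 3.99006×10^5 km³/s².
Transfer-ellipse semi-major axis a_t = (r₁ + r₂)/2 = (8680 + 58500)/2 = 33590 km.
The half-period of the transfer ellipse is t = π√(a_t³/μ) = 30620 s.
Target angular speed ω₂ = √(μ/r₂³) = 4.464×10^-5 rad/s.
Angle swept by the target during transfer: ω₂·t = 1.367 rad = 78.32°.
The spacecraft traverses 180° on the transfer ellipse, so the target must lead by 180° − 78.32° = 102°.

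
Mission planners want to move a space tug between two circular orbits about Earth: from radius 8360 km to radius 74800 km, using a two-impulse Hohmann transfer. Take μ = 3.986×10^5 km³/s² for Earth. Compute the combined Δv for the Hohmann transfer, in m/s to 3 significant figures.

Transfer-ellipse semi-major axis a_t = (r₁ + r₂)/2 = (8360 + 74800)/2 = 41580 km.
Circular speed at r₁: v₁ = √(μ/r₁) = √(3.986×10^5/8360) = 6.9050 km/s.
Transfer-orbit speed at r₁ (vis-viva equation): v_p = √[μ(2/r₁ − 1/a_t)] = 9.2613 km/s.
First burn Δv₁ = |v_p − v₁| = 2.3563 km/s.
Circular speed at r₂: v₂ = √(μ/r₂) = 2.3084 km/s.
Transfer-orbit speed at r₂: v_a = √[μ(2/r₂ − 1/a_t)] = 1.0351 km/s.
Second burn Δv₂ = |v₂ − v_a| = 1.2733 km/s.
Δv = Δv₁ + Δv₂ = 2.3563 + 1.2733 = 3.630 km/s.

Δv = 3630 m/s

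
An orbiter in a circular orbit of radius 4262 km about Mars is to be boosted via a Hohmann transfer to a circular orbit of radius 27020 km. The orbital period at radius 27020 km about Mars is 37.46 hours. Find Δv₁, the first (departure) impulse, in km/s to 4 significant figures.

From Kepler's third law T² = 4π²r³/μ at r = 27020 km, T = 37.46 hours = 37.46 × 3600 s = 1.34856×10^5 s: μ = 4π²r³/T² = 42822.8 km³/s².
The Hohmann ellipse has a_t = (r₁ + r₂)/2 = 15641 km.
On the circular orbit at r = 4262 km, v_c = √(μ/r) = 3.1698 km/s.
Transfer-orbit speed at the same r (vis-viva, a = a_t): v_t = √[μ(2/r − 1/a_t)] = 4.1662 km/s.
Δv₁ = |v_t − v_c| = |4.1662 − 3.1698| = 0.9964 km/s.

Δv₁ = 0.9964 km/s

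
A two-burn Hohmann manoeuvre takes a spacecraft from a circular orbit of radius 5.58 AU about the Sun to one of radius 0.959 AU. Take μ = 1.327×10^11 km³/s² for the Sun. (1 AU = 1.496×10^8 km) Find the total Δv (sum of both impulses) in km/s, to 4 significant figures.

In km: r₁ = 5.58 × 1.496×10^8 = 8.34768×10^8 km; r₂ = 0.959 × 1.496×10^8 = 1.434664×10^8 km.
The Hohmann ellipse has a_t = (r₁ + r₂)/2 = 4.891172×10^8 km.
At r₁ the circular-orbit speed is v₁ = √(μ/r₁) = 12.608 km/s.
Transfer-orbit speed at r₁ (vis-viva equation): v_a = √[μ(2/r₁ − 1/a_t)] = 6.8284 km/s.
First burn Δv₁ = |v_a − v₁| = 5.780 km/s.
At r₂, v₂ = √(μ/r₂) = 30.413 km/s.
Transfer-orbit speed at r₂: v_p = √[μ(2/r₂ − 1/a_t)] = 39.732 km/s.
Second burn Δv₂ = |v₂ − v_p| = 9.319 km/s.
Total Δv = Δv₁ + Δv₂ = 15.10 km/s.

Δv = 15.10 km/s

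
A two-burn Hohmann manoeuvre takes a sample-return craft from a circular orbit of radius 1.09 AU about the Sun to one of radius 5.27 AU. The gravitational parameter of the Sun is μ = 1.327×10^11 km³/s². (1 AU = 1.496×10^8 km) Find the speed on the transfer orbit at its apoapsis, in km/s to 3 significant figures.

In km: r₁ = 1.09 × 1.496×10^8 = 1.63064×10^8 km; r₂ = 5.27 × 1.496×10^8 = 7.88392×10^8 km.
Semi-major axis of the transfer orbit: a_t = (1.63064×10^8 + 7.88392×10^8)/2 = 4.75728×10^8 km.
At apoapsis, r = 7.88392×10^8 km.
From the vis-viva equation, v = √[μ(2/r − 1/a_t)] = 7.596 km/s.

v = 7.60 km/s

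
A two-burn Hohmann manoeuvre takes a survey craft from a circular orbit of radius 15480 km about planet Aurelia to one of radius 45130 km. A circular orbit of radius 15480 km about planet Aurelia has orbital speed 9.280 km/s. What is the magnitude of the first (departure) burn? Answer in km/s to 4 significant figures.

Δv₁ = 2.045 km/s

From the circular-orbit relation v² = μ/r at r = 15480 km: μ = v²r = (9.280)² × 15480 = 1.33311×10^6 km³/s².
Transfer-ellipse semi-major axis a_t = (r₁ + r₂)/2 = (15480 + 45130)/2 = 30305 km.
Circular speed at r = 15480 km: v_c = √(μ/r) = 9.2800 km/s.
Vis-viva on the transfer ellipse at r = 15480 km gives v_t = √[μ(2/r − 1/a_t)] = 11.325 km/s.
Δv₁ = |v_t − v_c| = |11.325 − 9.2800| = 2.045 km/s.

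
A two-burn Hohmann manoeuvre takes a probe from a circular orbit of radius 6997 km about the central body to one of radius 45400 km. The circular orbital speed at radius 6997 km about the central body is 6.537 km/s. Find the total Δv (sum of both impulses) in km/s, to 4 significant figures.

From the circular-orbit relation v² = μ/r at r = 6997 km: μ = v²r = (6.537)² × 6997 = 2.98998×10^5 km³/s².
Semi-major axis of the transfer orbit: a_t = (6997 + 45400)/2 = 26198.5 km.
Circular speed at r₁: v₁ = √(μ/r₁) = √(2.98998×10^5/6997) = 6.537 km/s.
On the transfer ellipse at r₁, vis-viva equation gives v_p = √[μ(2/r₁ − 1/a_t)] = 8.605 km/s.
First burn Δv₁ = |v_p − v₁| = 2.068 km/s.
At r₂, v₂ = √(μ/r₂) = 2.566 km/s.
Transfer-orbit speed at r₂: v_a = √[μ(2/r₂ − 1/a_t)] = 1.326 km/s.
Second burn Δv₂ = |v₂ − v_a| = 1.240 km/s.
Total Δv = Δv₁ + Δv₂ = 3.308 km/s.

Δv = 3.308 km/s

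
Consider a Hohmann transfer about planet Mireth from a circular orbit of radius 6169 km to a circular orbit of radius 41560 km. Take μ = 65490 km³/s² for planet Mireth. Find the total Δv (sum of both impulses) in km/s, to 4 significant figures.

Δv = 1.659 km/s

The Hohmann ellipse has a_t = (r₁ + r₂)/2 = 23864.5 km.
At r₁ the circular-orbit speed is v₁ = √(μ/r₁) = 3.258 km/s.
Transfer-orbit speed at r₁ (vis-viva equation): v_p = √[μ(2/r₁ − 1/a_t)] = 4.300 km/s.
First burn Δv₁ = |v_p − v₁| = 1.042 km/s.
At r₂, v₂ = √(μ/r₂) = 1.2553 km/s.
Transfer-orbit speed at r₂: v_a = √[μ(2/r₂ − 1/a_t)] = 0.63824 km/s.
Second burn Δv₂ = |v₂ − v_a| = 0.6171 km/s.
Δv = Δv₁ + Δv₂ = 1.042 + 0.6171 = 1.659 km/s.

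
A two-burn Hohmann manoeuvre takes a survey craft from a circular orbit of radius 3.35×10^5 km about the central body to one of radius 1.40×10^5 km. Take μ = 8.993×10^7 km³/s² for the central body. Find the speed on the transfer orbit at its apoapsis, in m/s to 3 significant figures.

v = 12600 m/s

Semi-major axis of the transfer orbit: a_t = (3.350×10^5 + 1.400×10^5)/2 = 2.375×10^5 km.
The apoapsis of the transfer ellipse is at r = 3.350×10^5 km.
From the vis-viva equation, v = √[μ(2/r − 1/a_t)] = 12.58 km/s.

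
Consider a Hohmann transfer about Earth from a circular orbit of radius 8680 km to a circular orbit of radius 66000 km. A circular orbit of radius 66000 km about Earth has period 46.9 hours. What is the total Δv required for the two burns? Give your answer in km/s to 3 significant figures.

Δv = 3.50 km/s

From Kepler's third law T² = 4π²r³/μ at r = 66000 km, T = 46.9 hours = 46.9 × 3600 s = 1.6884×10^5 s: μ = 4π²r³/T² = 3.98145×10^5 km³/s².
The Hohmann ellipse has a_t = (r₁ + r₂)/2 = 37340 km.
At r₁ the circular-orbit speed is v₁ = √(μ/r₁) = 6.7727 km/s.
On the transfer ellipse at r₁, v² = μ(2/r − 1/a) gives v_p = √[μ(2/r₁ − 1/a_t)] = 9.0042 km/s.
First burn Δv₁ = |v_p − v₁| = 2.2315 km/s.
Circular speed at r₂: v₂ = √(μ/r₂) = 2.4561 km/s.
Transfer-orbit speed at r₂: v_a = √[μ(2/r₂ − 1/a_t)] = 1.1842 km/s.
Second burn Δv₂ = |v₂ − v_a| = 1.2719 km/s.
Δv = Δv₁ + Δv₂ = 2.2315 + 1.2719 = 3.503 km/s.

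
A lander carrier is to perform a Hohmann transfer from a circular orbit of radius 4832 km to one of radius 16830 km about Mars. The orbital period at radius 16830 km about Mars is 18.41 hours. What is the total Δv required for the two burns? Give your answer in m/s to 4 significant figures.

From Kepler's third law T² = 4π²r³/μ at r = 16830 km, T = 18.41 hours = 18.41 × 3600 s = 66276 s: μ = 4π²r³/T² = 42844.9 km³/s².
The Hohmann ellipse has a_t = (r₁ + r₂)/2 = 10831 km.
Circular speed at r₁: v₁ = √(μ/r₁) = √(42844.9/4832) = 2.97774 km/s.
Transfer-orbit speed at r₁ (vis-viva equation): v_p = √[μ(2/r₁ − 1/a_t)] = 3.71188 km/s.
First burn Δv₁ = |v_p − v₁| = 0.7341 km/s.
At r₂, v₂ = √(μ/r₂) = 1.5955 km/s.
Transfer-orbit speed at r₂: v_a = √[μ(2/r₂ − 1/a_t)] = 1.0657 km/s.
Second burn Δv₂ = |v₂ − v_a| = 0.5298 km/s.
Total Δv = Δv₁ + Δv₂ = 1.264 km/s.

Δv = 1264 m/s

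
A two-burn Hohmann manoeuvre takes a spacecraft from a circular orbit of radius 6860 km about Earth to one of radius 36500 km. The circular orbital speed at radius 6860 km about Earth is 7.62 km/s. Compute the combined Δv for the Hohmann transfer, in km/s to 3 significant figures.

From the circular-orbit relation v² = μ/r at r = 6860 km: μ = v²r = (7.62)² × 6860 = 3.98322×10^5 km³/s².
The Hohmann ellipse has a_t = (r₁ + r₂)/2 = 21680 km.
Circular speed at r₁: v₁ = √(μ/r₁) = √(3.98322×10^5/6860) = 7.620 km/s.
On the transfer ellipse at r₁, vis-viva equation gives v_p = √[μ(2/r₁ − 1/a_t)] = 9.887 km/s.
First burn Δv₁ = |v_p − v₁| = 2.267 km/s.
Circular speed at r₂: v₂ = √(μ/r₂) = 3.303 km/s.
Transfer-orbit speed at r₂: v_a = √[μ(2/r₂ − 1/a_t)] = 1.858 km/s.
Second burn Δv₂ = |v₂ − v_a| = 1.445 km/s.
Δv = Δv₁ + Δv₂ = 2.267 + 1.445 = 3.712 km/s.

Δv = 3.71 km/s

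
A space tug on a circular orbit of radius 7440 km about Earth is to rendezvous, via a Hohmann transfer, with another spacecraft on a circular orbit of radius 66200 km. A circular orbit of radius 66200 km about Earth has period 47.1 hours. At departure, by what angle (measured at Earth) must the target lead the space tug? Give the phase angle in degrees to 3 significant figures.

φ = 105°

From Kepler's third law T² = 4π²r³/μ at r = 66200 km, T = 47.1 hours = 47.1 × 3600 s = 1.6956×10^5 s: μ = 4π²r³/T² = 3.98370×10^5 km³/s².
Semi-major axis of the transfer orbit: a_t = (7440 + 66200)/2 = 36820 km.
The half-period of the transfer ellipse is t = π√(a_t³/μ) = 35170 s.
The target's mean motion on its circular orbit is ω₂ = √(μ/r₂³) = 3.706×10^-5 rad/s.
Angle swept by the target during transfer: ω₂·t = 1.303 rad = 74.66°.
The space tug traverses 180° on the transfer ellipse, so the target must lead by 180° − 74.66° = 105°.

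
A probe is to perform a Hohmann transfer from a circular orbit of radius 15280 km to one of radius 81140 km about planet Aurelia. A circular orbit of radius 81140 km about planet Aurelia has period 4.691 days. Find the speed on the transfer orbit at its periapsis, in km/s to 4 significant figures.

From Kepler's third law T² = 4π²r³/μ at r = 81140 km, T = 4.691 days = 4.691 × 86400 s = 4.053024×10^5 s: μ = 4π²r³/T² = 1.28383×10^5 km³/s².
Semi-major axis of the transfer orbit: a_t = (15280 + 81140)/2 = 48210 km.
At periapsis, r = 15280 km.
Vis-viva: v = √[μ(2/r − 1/a_t)] = √[1.28383×10^5 × (2/15280 − 1/48210)] = 3.760 km/s.

v = 3.760 km/s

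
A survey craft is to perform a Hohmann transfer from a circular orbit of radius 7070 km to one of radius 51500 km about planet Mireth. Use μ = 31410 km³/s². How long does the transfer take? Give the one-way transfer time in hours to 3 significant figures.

t = 24.7 hours

The Hohmann ellipse has a_t = (r₁ + r₂)/2 = 29285 km.
By Kepler's third law the transfer-orbit period is T = 2π√(a_t³/μ), so t = T/2 = 88830 s.
Converting: 88830 s ÷ 3600 s/hour = 24.7 hours.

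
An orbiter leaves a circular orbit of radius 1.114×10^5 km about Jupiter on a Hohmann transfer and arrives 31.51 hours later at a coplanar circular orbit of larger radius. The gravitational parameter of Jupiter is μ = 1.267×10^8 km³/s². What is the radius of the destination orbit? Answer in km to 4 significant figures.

r₂ = 9.860×10^5 km

Transfer time t = 31.51 hours = 1.13436×10^5 s, and t = π√(a_t³/μ).
So a_t = (μ t²/π²)^(1/3) = (1.267×10^8 × (1.13436×10^5)² / π²)^(1/3) = 5.4869×10^5 km.
Since a_t = (r₁ + r₂)/2, r₂ = 2a_t − r₁ = 2×5.4869×10^5 − 1.114×10^5 = 9.8598×10^5 km.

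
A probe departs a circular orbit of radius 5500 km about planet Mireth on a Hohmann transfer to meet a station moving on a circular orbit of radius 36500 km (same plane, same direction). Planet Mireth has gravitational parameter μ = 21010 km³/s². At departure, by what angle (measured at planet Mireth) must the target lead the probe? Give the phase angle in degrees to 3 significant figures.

φ = 101°

Transfer-ellipse semi-major axis a_t = (r₁ + r₂)/2 = (5500 + 36500)/2 = 21000 km.
Transfer time t = π√(a_t³/μ) = 65960 s.
Target angular speed ω₂ = √(μ/r₂³) = 2.079×10^-5 rad/s.
Angle swept by the target during transfer: ω₂·t = 1.371 rad = 78.55°.
The probe traverses 180° on the transfer ellipse, so the target must lead by 180° − 78.55° = 101°.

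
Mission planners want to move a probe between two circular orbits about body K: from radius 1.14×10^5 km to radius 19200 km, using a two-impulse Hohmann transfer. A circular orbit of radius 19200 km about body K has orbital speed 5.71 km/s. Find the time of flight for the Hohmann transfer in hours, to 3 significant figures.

From the circular-orbit relation v² = μ/r at r = 19200 km: μ = v²r = (5.71)² × 19200 = 6.25999×10^5 km³/s².
Transfer-ellipse semi-major axis a_t = (r₁ + r₂)/2 = (1.140×10^5 + 19200)/2 = 66600 km.
Half the transfer-orbit period gives t = π√(a_t³/μ) = 68250 s.
Converting: 68250 s ÷ 3600 s/hour = 19.0 hours.

t = 19.0 hours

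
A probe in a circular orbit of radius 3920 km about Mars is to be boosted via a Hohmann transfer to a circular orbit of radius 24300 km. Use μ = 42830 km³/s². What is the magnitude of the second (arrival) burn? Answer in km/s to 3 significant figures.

The Hohmann ellipse has a_t = (r₁ + r₂)/2 = 14110 km.
On the circular orbit at r = 24300 km, v_c = √(μ/r) = 1.3276 km/s.
Vis-viva on the transfer ellipse at r = 24300 km gives v_t = √[μ(2/r − 1/a_t)] = 0.69976 km/s.
Δv₂ = |v_t − v_c| = |0.69976 − 1.3276| = 0.6278 km/s.

Δv₂ = 0.628 km/s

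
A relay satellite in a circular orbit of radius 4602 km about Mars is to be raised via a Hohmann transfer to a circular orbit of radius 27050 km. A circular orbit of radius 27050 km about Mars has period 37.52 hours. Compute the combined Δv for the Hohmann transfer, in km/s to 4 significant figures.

From Kepler's third law T² = 4π²r³/μ at r = 27050 km, T = 37.52 hours = 37.52 × 3600 s = 1.35072×10^5 s: μ = 4π²r³/T² = 42828.3 km³/s².
Transfer-ellipse semi-major axis a_t = (r₁ + r₂)/2 = (4602 + 27050)/2 = 15826 km.
At r₁ the circular-orbit speed is v₁ = √(μ/r₁) = 3.05065 km/s.
Transfer-orbit speed at r₁ (vis-viva): v_p = √[μ(2/r₁ − 1/a_t)] = 3.98832 km/s.
First burn Δv₁ = |v_p − v₁| = 0.93767 km/s.
At r₂, v₂ = √(μ/r₂) = 1.25829 km/s.
Transfer-orbit speed at r₂: v_a = √[μ(2/r₂ − 1/a_t)] = 0.678531 km/s.
Second burn Δv₂ = |v₂ − v_a| = 0.57976 km/s.
Δv = Δv₁ + Δv₂ = 0.93767 + 0.57976 = 1.517 km/s.

Δv = 1.517 km/s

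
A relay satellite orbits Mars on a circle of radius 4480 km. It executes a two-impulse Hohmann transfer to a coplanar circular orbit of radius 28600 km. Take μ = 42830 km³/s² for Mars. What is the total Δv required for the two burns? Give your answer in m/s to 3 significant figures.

Δv = 1560 m/s

The Hohmann ellipse has a_t = (r₁ + r₂)/2 = 16540 km.
Circular speed at r₁: v₁ = √(μ/r₁) = √(42830/4480) = 3.09197 km/s.
On the transfer ellipse at r₁, vis-viva gives v_p = √[μ(2/r₁ − 1/a_t)] = 4.06584 km/s.
First burn Δv₁ = |v_p − v₁| = 0.9739 km/s.
Circular speed at r₂: v₂ = √(μ/r₂) = 1.22375 km/s.
Transfer-orbit speed at r₂: v_a = √[μ(2/r₂ − 1/a_t)] = 0.636887 km/s.
Second burn Δv₂ = |v₂ − v_a| = 0.5869 km/s.
Total Δv = Δv₁ + Δv₂ = 1.561 km/s.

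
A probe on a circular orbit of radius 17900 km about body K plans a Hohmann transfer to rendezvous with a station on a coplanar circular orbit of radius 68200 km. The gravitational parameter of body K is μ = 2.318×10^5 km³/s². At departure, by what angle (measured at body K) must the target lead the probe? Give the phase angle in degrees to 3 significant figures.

Semi-major axis of the transfer orbit: a_t = (17900 + 68200)/2 = 43050 km.
The half-period of the transfer ellipse is t = π√(a_t³/μ) = 58284.5 s.
The target's mean motion on its circular orbit is ω₂ = √(μ/r₂³) = 2.70321×10^-5 rad/s.
Angle swept by the target during transfer: ω₂·t = 1.57555 rad = 90.27°.
Arrival is 180° from departure on the ellipse, so φ = 180° − 90.27° = 89.7°.

φ = 89.7°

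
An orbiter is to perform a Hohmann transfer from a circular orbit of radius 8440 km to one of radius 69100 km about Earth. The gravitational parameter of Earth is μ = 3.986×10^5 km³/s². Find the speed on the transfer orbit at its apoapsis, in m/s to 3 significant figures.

v = 1120 m/s

Semi-major axis of the transfer orbit: a_t = (8440 + 69100)/2 = 38770 km.
The apoapsis of the transfer ellipse is at r = 69100 km.
From the vis-viva equation, v = √[μ(2/r − 1/a_t)] = 1.121 km/s.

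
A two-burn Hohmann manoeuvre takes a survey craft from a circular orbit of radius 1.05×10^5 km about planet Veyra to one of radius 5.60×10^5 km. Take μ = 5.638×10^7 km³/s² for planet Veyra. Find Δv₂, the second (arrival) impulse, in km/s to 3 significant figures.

Transfer-ellipse semi-major axis a_t = (r₁ + r₂)/2 = (1.050×10^5 + 5.600×10^5)/2 = 3.325×10^5 km.
Circular speed at r = 5.600×10^5 km: v_c = √(μ/r) = 10.0339 km/s.
Transfer-orbit speed at the same r (vis-viva, a = a_t): v_t = √[μ(2/r − 1/a_t)] = 5.63855 km/s.
Δv₂ = |v_t − v_c| = |5.63855 − 10.0339| = 4.395 km/s.

Δv₂ = 4.40 km/s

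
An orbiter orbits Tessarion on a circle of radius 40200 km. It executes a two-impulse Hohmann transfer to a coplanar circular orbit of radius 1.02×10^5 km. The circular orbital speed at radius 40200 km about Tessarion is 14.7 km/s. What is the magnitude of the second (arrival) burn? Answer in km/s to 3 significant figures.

From the circular-orbit relation v² = μ/r at r = 40200 km: μ = v²r = (14.7)² × 40200 = 8.68682×10^6 km³/s².
The Hohmann ellipse has a_t = (r₁ + r₂)/2 = 71100 km.
On the circular orbit at r = 1.020×10^5 km, v_c = √(μ/r) = 9.228 km/s.
Transfer-orbit speed at the same r (vis-viva, a = a_t): v_t = √[μ(2/r − 1/a_t)] = 6.939 km/s.
Δv₂ = |v_t − v_c| = |6.939 − 9.228| = 2.289 km/s.

Δv₂ = 2.29 km/s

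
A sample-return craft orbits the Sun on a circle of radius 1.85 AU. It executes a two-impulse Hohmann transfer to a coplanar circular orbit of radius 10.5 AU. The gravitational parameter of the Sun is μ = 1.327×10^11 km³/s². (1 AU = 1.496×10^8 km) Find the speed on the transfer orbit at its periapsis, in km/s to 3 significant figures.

v = 28.6 km/s

In km: r₁ = 1.85 × 1.496×10^8 = 2.7676×10^8 km; r₂ = 10.5 × 1.496×10^8 = 1.5708×10^9 km.
Transfer-ellipse semi-major axis a_t = (r₁ + r₂)/2 = (2.7676×10^8 + 1.5708×10^9)/2 = 9.2378×10^8 km.
The periapsis of the transfer ellipse is at r = 2.7676×10^8 km.
Applying v² = μ(2/r − 1/a_t): v = 28.55 km/s.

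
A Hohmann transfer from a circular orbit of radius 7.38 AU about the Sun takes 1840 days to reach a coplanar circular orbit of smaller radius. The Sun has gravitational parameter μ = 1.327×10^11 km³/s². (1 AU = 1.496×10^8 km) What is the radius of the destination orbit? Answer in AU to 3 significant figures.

r₂ = 1.95 AU

In km: r₁ = 7.38 × 1.496×10^8 = 1.104048×10^9 km.
Transfer time t = 1840 days = 1.58976×10^8 s, and t = π√(a_t³/μ).
So a_t = (μ t²/π²)^(1/3) = (1.327×10^11 × (1.58976×10^8)² / π²)^(1/3) = 6.9782×10^8 km.
Since a_t = (r₁ + r₂)/2, r₂ = 2a_t − r₁ = 2×6.9782×10^8 − 1.104048×10^9 = 2.91592×10^8 km.
In AU: r₂ = 2.91592×10^8 / 1.496×10^8 = 1.95 AU.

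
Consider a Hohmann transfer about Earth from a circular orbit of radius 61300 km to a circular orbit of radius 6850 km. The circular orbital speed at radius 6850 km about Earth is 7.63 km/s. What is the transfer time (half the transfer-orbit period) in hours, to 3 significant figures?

From the circular-orbit relation v² = μ/r at r = 6850 km: μ = v²r = (7.63)² × 6850 = 3.98786×10^5 km³/s².
The Hohmann ellipse has a_t = (r₁ + r₂)/2 = 34075 km.
Transfer time t = π√(a_t³/μ) = π√((34075)³ / 3.98786×10^5) = 31290 s.
Converting: 31290 s ÷ 3600 s/hour = 8.69 hours.

t = 8.69 hours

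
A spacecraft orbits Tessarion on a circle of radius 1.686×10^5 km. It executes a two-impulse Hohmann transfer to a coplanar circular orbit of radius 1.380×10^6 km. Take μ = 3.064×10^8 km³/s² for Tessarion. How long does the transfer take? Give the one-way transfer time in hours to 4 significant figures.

t = 33.97 hours

Transfer-ellipse semi-major axis a_t = (r₁ + r₂)/2 = (1.686×10^5 + 1.380×10^6)/2 = 7.743×10^5 km.
By Kepler's third law the transfer-orbit period is T = 2π√(a_t³/μ), so t = T/2 = 1.223×10^5 s.
Converting: 1.223×10^5 s ÷ 3600 s/hour = 33.97 hours.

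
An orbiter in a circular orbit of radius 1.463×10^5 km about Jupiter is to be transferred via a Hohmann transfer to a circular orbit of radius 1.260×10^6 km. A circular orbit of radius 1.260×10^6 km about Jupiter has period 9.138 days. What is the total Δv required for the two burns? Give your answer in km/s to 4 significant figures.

Δv = 15.42 km/s

From Kepler's third law T² = 4π²r³/μ at r = 1.260×10^6 km, T = 9.138 days = 9.138 × 86400 s = 7.895232×10^5 s: μ = 4π²r³/T² = 1.26690×10^8 km³/s².
Transfer-ellipse semi-major axis a_t = (r₁ + r₂)/2 = (1.463×10^5 + 1.260×10^6)/2 = 7.0315×10^5 km.
Circular speed at r₁: v₁ = √(μ/r₁) = √(1.26690×10^8/1.463×10^5) = 29.427 km/s.
On the transfer ellipse at r₁, v² = μ(2/r − 1/a) gives v_p = √[μ(2/r₁ − 1/a_t)] = 39.392 km/s.
First burn Δv₁ = |v_p − v₁| = 9.965 km/s.
Circular speed at r₂: v₂ = √(μ/r₂) = 10.027 km/s.
Transfer-orbit speed at r₂: v_a = √[μ(2/r₂ − 1/a_t)] = 4.5739 km/s.
Second burn Δv₂ = |v₂ − v_a| = 5.453 km/s.
Total Δv = Δv₁ + Δv₂ = 15.42 km/s.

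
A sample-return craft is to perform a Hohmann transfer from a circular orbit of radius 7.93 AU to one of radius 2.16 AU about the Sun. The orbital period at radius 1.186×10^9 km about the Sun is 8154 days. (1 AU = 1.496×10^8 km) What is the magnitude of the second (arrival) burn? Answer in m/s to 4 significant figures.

From Kepler's third law T² = 4π²r³/μ at r = 1.186×10^9 km, T = 8154 days = 8154 × 86400 s = 7.045056×10^8 s: μ = 4π²r³/T² = 1.32692×10^11 km³/s².
In km: r₁ = 7.93 × 1.496×10^8 = 1.186328×10^9 km; r₂ = 2.16 × 1.496×10^8 = 3.23136×10^8 km.
Semi-major axis of the transfer orbit: a_t = (1.186328×10^9 + 3.23136×10^8)/2 = 7.54732×10^8 km.
On the circular orbit at r = 3.23136×10^8 km, v_c = √(μ/r) = 20.264 km/s.
Transfer-orbit speed at the same r (vis-viva, a = a_t): v_t = √[μ(2/r − 1/a_t)] = 25.406 km/s.
Δv₂ = |v_t − v_c| = |25.406 − 20.264| = 5.142 km/s.

Δv₂ = 5142 m/s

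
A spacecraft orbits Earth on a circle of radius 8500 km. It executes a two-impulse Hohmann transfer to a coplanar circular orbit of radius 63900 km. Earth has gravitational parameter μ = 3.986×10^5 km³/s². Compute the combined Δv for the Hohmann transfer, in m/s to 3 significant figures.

Transfer-ellipse semi-major axis a_t = (r₁ + r₂)/2 = (8500 + 63900)/2 = 36200 km.
Circular speed at r₁: v₁ = √(μ/r₁) = √(3.986×10^5/8500) = 6.8479 km/s.
Transfer-orbit speed at r₁ (vis-viva equation): v_p = √[μ(2/r₁ − 1/a_t)] = 9.0982 km/s.
First burn Δv₁ = |v_p − v₁| = 2.2503 km/s.
Circular speed at r₂: v₂ = √(μ/r₂) = 2.49757 km/s.
Transfer-orbit speed at r₂: v_a = √[μ(2/r₂ − 1/a_t)] = 1.21025 km/s.
Second burn Δv₂ = |v₂ − v_a| = 1.2873 km/s.
Total Δv = Δv₁ + Δv₂ = 3.538 km/s.

Δv = 3540 m/s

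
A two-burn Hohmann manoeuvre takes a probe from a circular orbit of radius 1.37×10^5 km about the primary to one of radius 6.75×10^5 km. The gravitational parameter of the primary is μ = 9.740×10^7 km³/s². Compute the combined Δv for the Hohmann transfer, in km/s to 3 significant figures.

Δv = 12.8 km/s

Transfer-ellipse semi-major axis a_t = (r₁ + r₂)/2 = (1.370×10^5 + 6.750×10^5)/2 = 4.060×10^5 km.
Circular speed at r₁: v₁ = √(μ/r₁) = √(9.740×10^7/1.370×10^5) = 26.6636 km/s.
Transfer-orbit speed at r₁ (vis-viva): v_p = √[μ(2/r₁ − 1/a_t)] = 34.3802 km/s.
First burn Δv₁ = |v_p − v₁| = 7.717 km/s.
Circular speed at r₂: v₂ = √(μ/r₂) = 12.012 km/s.
Transfer-orbit speed at r₂: v_a = √[μ(2/r₂ − 1/a_t)] = 6.9779 km/s.
Second burn Δv₂ = |v₂ − v_a| = 5.034 km/s.
Total Δv = Δv₁ + Δv₂ = 12.75 km/s.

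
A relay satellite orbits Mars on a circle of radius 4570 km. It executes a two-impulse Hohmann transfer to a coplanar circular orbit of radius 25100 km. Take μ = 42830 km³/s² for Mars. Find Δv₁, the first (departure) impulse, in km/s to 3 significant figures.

The Hohmann ellipse has a_t = (r₁ + r₂)/2 = 14835 km.
Circular speed at r = 4570 km: v_c = √(μ/r) = 3.0614 km/s.
Transfer-orbit speed at the same r (vis-viva, a = a_t): v_t = √[μ(2/r − 1/a_t)] = 3.9821 km/s.
Δv₁ = |v_t − v_c| = |3.9821 − 3.0614| = 0.9207 km/s.

Δv₁ = 0.921 km/s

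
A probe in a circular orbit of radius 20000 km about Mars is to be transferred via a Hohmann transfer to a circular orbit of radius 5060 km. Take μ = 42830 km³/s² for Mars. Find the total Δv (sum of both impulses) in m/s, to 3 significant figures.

Semi-major axis of the transfer orbit: a_t = (20000 + 5060)/2 = 12530 km.
At r₁ the circular-orbit speed is v₁ = √(μ/r₁) = 1.46339 km/s.
Transfer-orbit speed at r₁ (vis-viva equation): v_a = √[μ(2/r₁ − 1/a_t)] = 0.929948 km/s.
First burn Δv₁ = |v_a − v₁| = 0.5334 km/s.
Circular speed at r₂: v₂ = √(μ/r₂) = 2.9094 km/s.
Transfer-orbit speed at r₂: v_p = √[μ(2/r₂ − 1/a_t)] = 3.6757 km/s.
Second burn Δv₂ = |v₂ − v_p| = 0.7663 km/s.
Δv = Δv₁ + Δv₂ = 0.5334 + 0.7663 = 1.300 km/s.

Δv = 1300 m/s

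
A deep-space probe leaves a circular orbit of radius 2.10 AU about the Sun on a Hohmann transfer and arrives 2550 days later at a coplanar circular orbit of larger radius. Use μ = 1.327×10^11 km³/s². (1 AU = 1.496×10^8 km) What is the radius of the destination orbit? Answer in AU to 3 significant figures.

r₂ = 9.50 AU

In km: r₁ = 2.10 × 1.496×10^8 = 3.1416×10^8 km.
Transfer time t = 2550 days = 2.2032×10^8 s, and t = π√(a_t³/μ).
So a_t = (μ t²/π²)^(1/3) = (1.327×10^11 × (2.2032×10^8)² / π²)^(1/3) = 8.6741×10^8 km.
Since a_t = (r₁ + r₂)/2, r₂ = 2a_t − r₁ = 2×8.6741×10^8 − 3.1416×10^8 = 1.42066×10^9 km.
In AU: r₂ = 1.42066×10^9 / 1.496×10^8 = 9.50 AU.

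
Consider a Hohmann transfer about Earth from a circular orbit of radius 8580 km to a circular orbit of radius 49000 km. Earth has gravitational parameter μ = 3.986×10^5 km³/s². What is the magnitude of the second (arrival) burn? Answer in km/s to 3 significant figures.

Δv₂ = 1.30 km/s

Transfer-ellipse semi-major axis a_t = (r₁ + r₂)/2 = (8580 + 49000)/2 = 28790 km.
Circular speed at r = 49000 km: v_c = √(μ/r) = 2.852 km/s.
Transfer-orbit speed at the same r (vis-viva, a = a_t): v_t = √[μ(2/r − 1/a_t)] = 1.557 km/s.
Δv₂ = |v_t − v_c| = |1.557 − 2.852| = 1.295 km/s.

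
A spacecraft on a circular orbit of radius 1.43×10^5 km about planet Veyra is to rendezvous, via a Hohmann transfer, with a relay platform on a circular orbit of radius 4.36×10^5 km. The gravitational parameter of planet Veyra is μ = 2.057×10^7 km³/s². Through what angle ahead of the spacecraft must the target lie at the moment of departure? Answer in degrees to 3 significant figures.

φ = 82.6°

Transfer-ellipse semi-major axis a_t = (r₁ + r₂)/2 = (1.430×10^5 + 4.360×10^5)/2 = 2.895×10^5 km.
Transfer time t = π√(a_t³/μ) = 1.07896×10^5 s.
Target angular speed ω₂ = √(μ/r₂³) = 1.57539×10^-5 rad/s.
Angle swept by the target during transfer: ω₂·t = 1.6998 rad = 97.39°.
The spacecraft traverses 180° on the transfer ellipse, so the target must lead by 180° − 97.39° = 82.6°.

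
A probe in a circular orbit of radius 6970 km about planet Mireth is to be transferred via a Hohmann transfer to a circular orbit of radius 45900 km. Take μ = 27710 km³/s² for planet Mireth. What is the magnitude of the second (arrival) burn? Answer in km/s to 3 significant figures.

Transfer-ellipse semi-major axis a_t = (r₁ + r₂)/2 = (6970 + 45900)/2 = 26435 km.
On the circular orbit at r = 45900 km, v_c = √(μ/r) = 0.7770 km/s.
Vis-viva on the transfer ellipse at r = 45900 km gives v_t = √[μ(2/r − 1/a_t)] = 0.3990 km/s.
Δv₂ = |v_t − v_c| = |0.3990 − 0.7770| = 0.3780 km/s.

Δv₂ = 0.378 km/s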